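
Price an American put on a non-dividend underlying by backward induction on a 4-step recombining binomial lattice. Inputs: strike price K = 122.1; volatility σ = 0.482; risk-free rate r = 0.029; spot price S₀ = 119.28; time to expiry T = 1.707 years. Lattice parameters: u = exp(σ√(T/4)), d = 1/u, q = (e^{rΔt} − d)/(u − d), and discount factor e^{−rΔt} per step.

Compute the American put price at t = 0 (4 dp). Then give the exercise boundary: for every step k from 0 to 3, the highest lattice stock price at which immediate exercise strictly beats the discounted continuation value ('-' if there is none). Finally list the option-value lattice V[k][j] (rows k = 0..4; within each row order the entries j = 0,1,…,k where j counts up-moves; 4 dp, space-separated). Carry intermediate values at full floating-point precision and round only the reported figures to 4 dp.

Δt=0.42675, u=1.37008, d=0.72988, q=0.44138, disc=e^(-rΔt)=0.98770
k=4 terminal: V=max(K-S,0) → 88.2484 58.5562 2.8200 0.0000 0.0000
k=3: j=0 S=46.3795 intr=75.7205 cont=74.2187 V=75.7205[EX]; j=1 S=87.0604 intr=35.0396 cont=33.5379 V=35.0396[EX]; j=2 S=163.4236 intr=0.0000 cont=1.5559 V=1.5559[hold]; j=3 S=306.7672 intr=0.0000 cont=0.0000 V=0.0000[hold]  S*(3)=87.0604
k=2: j=0 S=63.5438 intr=58.5562 cont=57.0544 V=58.5562[EX]; j=1 S=119.2800 intr=2.8200 cont=20.0115 V=20.0115[hold]; j=2 S=223.9040 intr=0.0000 cont=0.8585 V=0.8585[hold]  S*(2)=63.5438
k=1: j=0 S=87.0604 intr=35.0396 cont=41.0325 V=41.0325[hold]; j=1 S=163.4236 intr=0.0000 cont=11.4156 V=11.4156[hold]  S*(1)=-
k=0: j=0 S=119.2800 intr=2.8200 cont=27.6164 V=27.6164[hold]  S*(0)=-

price = 27.6164
boundary = - - 63.5438 87.0604
tree:
27.6164
41.0325 11.4156
58.5562 20.0115 0.8585
75.7205 35.0396 1.5559 0.0000
88.2484 58.5562 2.8200 0.0000 0.0000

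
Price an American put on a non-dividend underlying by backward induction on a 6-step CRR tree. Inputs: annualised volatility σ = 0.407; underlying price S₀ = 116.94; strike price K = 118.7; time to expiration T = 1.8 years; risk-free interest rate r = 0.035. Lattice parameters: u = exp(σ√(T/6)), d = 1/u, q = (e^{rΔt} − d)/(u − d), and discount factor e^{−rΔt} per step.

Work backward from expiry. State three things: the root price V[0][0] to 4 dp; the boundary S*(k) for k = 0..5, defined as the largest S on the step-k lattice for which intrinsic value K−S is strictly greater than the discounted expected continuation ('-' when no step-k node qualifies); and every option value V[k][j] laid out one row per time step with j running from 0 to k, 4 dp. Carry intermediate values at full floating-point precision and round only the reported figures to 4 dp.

Δt=0.30000  u=1.24972  d=0.80018  q=0.46798  discount=0.98955
step 6 (expiry): payoffs max(K−S,0) = 88.0043 70.7591 43.8254 1.7600 0.0000 0.0000 0.0000
step 5: (k=5,j=0): S=38.3612, (K−S)⁺=80.3388, hold=79.0990 ⇒ V=80.3388 exercise | (k=5,j=1): S=59.9129, (K−S)⁺=58.7871, hold=57.5473 ⇒ V=58.7871 exercise | (k=5,j=2): S=93.5726, (K−S)⁺=25.1274, hold=23.8875 ⇒ V=25.1274 exercise | (k=5,j=3): S=146.1428, (K−S)⁺=0.0000, hold=0.9266 ⇒ V=0.9266 continue | (k=5,j=4): S=228.2474, (K−S)⁺=0.0000, hold=0.0000 ⇒ V=0.0000 continue | (k=5,j=5): S=356.4794, (K−S)⁺=0.0000, hold=0.0000 ⇒ V=0.0000 continue  boundary S*=93.5726
step 4: (k=4,j=0): S=47.9409, (K−S)⁺=70.7591, hold=69.5193 ⇒ V=70.7591 exercise | (k=4,j=1): S=74.8746, (K−S)⁺=43.8254, hold=42.5856 ⇒ V=43.8254 exercise | (k=4,j=2): S=116.9400, (K−S)⁺=1.7600, hold=13.6578 ⇒ V=13.6578 continue | (k=4,j=3): S=182.6382, (K−S)⁺=0.0000, hold=0.4878 ⇒ V=0.4878 continue | (k=4,j=4): S=285.2464, (K−S)⁺=0.0000, hold=0.0000 ⇒ V=0.0000 continue  boundary S*=74.8746
step 3: (k=3,j=0): S=59.9129, (K−S)⁺=58.7871, hold=57.5473 ⇒ V=58.7871 exercise | (k=3,j=1): S=93.5726, (K−S)⁺=25.1274, hold=29.3973 ⇒ V=29.3973 continue | (k=3,j=2): S=146.1428, (K−S)⁺=0.0000, hold=7.4162 ⇒ V=7.4162 continue | (k=3,j=3): S=228.2474, (K−S)⁺=0.0000, hold=0.2568 ⇒ V=0.2568 continue  boundary S*=59.9129
step 2: (k=2,j=0): S=74.8746, (K−S)⁺=43.8254, hold=44.5629 ⇒ V=44.5629 continue | (k=2,j=1): S=116.9400, (K−S)⁺=1.7600, hold=18.9110 ⇒ V=18.9110 continue | (k=2,j=2): S=182.6382, (K−S)⁺=0.0000, hold=4.0233 ⇒ V=4.0233 continue  boundary S*=-
step 1: (k=1,j=0): S=93.5726, (K−S)⁺=25.1274, hold=32.2183 ⇒ V=32.2183 continue | (k=1,j=1): S=146.1428, (K−S)⁺=0.0000, hold=11.8191 ⇒ V=11.8191 continue  boundary S*=-
step 0: (k=0,j=0): S=116.9400, (K−S)⁺=1.7600, hold=22.4351 ⇒ V=22.4351 continue  boundary S*=-

price = 22.4351
boundary = - - - 59.9129 74.8746 93.5726
tree:
22.4351
32.2183 11.8191
44.5629 18.9110 4.0233
58.7871 29.3973 7.4162 0.2568
70.7591 43.8254 13.6578 0.4878 0.0000
80.3388 58.7871 25.1274 0.9266 0.0000 0.0000
88.0043 70.7591 43.8254 1.7600 0.0000 0.0000 0.0000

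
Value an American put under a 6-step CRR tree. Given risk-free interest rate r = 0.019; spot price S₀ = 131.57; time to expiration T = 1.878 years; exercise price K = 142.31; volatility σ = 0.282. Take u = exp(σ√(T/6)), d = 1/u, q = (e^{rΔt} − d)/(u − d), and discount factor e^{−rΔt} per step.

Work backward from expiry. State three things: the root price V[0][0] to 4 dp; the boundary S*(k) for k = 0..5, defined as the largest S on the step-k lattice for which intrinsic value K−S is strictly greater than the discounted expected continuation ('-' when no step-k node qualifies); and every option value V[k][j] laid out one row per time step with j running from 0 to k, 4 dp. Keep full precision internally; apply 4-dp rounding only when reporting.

Δt=0.31300, u=1.17090, d=0.85405, q=0.47946, disc=e^(-rΔt)=0.99407
k=6 terminal: V=max(K-S,0) → 91.2539 72.3122 46.3433 10.7400 0.0000 0.0000 0.0000
k=5: j=0 S=59.7814 intr=82.5286 cont=81.6848 V=82.5286[EX]; j=1 S=81.9601 intr=60.3499 cont=59.5061 V=60.3499[EX]; j=2 S=112.3670 intr=29.9430 cont=29.0992 V=29.9430[EX]; j=3 S=154.0547 intr=0.0000 cont=5.5574 V=5.5574[hold]; j=4 S=211.2085 intr=0.0000 cont=0.0000 V=0.0000[hold]; j=5 S=289.5660 intr=0.0000 cont=0.0000 V=0.0000[hold]  S*(5)=112.3670
k=4: j=0 S=69.9978 intr=72.3122 cont=71.4684 V=72.3122[EX]; j=1 S=95.9667 intr=46.3433 cont=45.4995 V=46.3433[EX]; j=2 S=131.5700 intr=10.7400 cont=18.1428 V=18.1428[hold]; j=3 S=180.3820 intr=0.0000 cont=2.8757 V=2.8757[hold]; j=4 S=247.3030 intr=0.0000 cont=0.0000 V=0.0000[hold]  S*(4)=95.9667
k=3: j=0 S=81.9601 intr=60.3499 cont=59.5061 V=60.3499[EX]; j=1 S=112.3670 intr=29.9430 cont=32.6275 V=32.6275[hold]; j=2 S=154.0547 intr=0.0000 cont=10.7586 V=10.7586[hold]; j=3 S=211.2085 intr=0.0000 cont=1.4880 V=1.4880[hold]  S*(3)=81.9601
k=2: j=0 S=95.9667 intr=46.3433 cont=46.7790 V=46.7790[hold]; j=1 S=131.5700 intr=10.7400 cont=22.0108 V=22.0108[hold]; j=2 S=180.3820 intr=0.0000 cont=6.2762 V=6.2762[hold]  S*(2)=-
k=1: j=0 S=112.3670 intr=29.9430 cont=34.6966 V=34.6966[hold]; j=1 S=154.0547 intr=0.0000 cont=14.3809 V=14.3809[hold]  S*(1)=-
k=0: j=0 S=131.5700 intr=10.7400 cont=24.8079 V=24.8079[hold]  S*(0)=-

price = 24.8079
boundary = - - - 81.9601 95.9667 112.3670
tree:
24.8079
34.6966 14.3809
46.7790 22.0108 6.2762
60.3499 32.6275 10.7586 1.4880
72.3122 46.3433 18.1428 2.8757 0.0000
82.5286 60.3499 29.9430 5.5574 0.0000 0.0000
91.2539 72.3122 46.3433 10.7400 0.0000 0.0000 0.0000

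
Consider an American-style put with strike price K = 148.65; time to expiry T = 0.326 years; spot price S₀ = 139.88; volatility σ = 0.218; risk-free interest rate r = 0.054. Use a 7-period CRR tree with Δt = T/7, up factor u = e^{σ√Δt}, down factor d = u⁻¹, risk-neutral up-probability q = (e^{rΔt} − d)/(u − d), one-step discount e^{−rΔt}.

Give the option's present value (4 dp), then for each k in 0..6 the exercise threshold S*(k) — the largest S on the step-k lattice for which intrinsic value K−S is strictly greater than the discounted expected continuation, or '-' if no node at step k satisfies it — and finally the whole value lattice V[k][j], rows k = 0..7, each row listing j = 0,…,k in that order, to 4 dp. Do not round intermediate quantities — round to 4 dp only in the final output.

params: Δt=0.04657 u=1.04817 d=0.95404 q=0.51499 e^(-rΔt)=0.99749
t_7 payoffs: 48.0183 38.0900 27.1822 15.1983 2.0321 0.0000 0.0000 0.0000
t_6: node(6,0) S=105.4791 payoff=43.1709 vs cont=42.7975 → 43.1709 [stop]  node(6,1) S=115.8856 payoff=32.7644 vs cont=32.3910 → 32.7644 [stop]  node(6,2) S=127.3188 payoff=21.3312 vs cont=20.9578 → 21.3312 [stop]  node(6,3) S=139.8800 payoff=8.7700 vs cont=8.3966 → 8.7700 [stop]  node(6,4) S=153.6805 payoff=0.0000 vs cont=0.9831 → 0.9831 [wait]  node(6,5) S=168.8425 payoff=0.0000 vs cont=0.0000 → 0.0000 [wait]  node(6,6) S=185.5003 payoff=0.0000 vs cont=0.0000 → 0.0000 [wait]  ⇒ S*(6)=139.8800
t_5: node(5,0) S=110.5600 payoff=38.0900 vs cont=37.7166 → 38.0900 [stop]  node(5,1) S=121.4678 payoff=27.1822 vs cont=26.8089 → 27.1822 [stop]  node(5,2) S=133.4517 payoff=15.1983 vs cont=14.8249 → 15.1983 [stop]  node(5,3) S=146.6179 payoff=2.0321 vs cont=4.7478 → 4.7478 [wait]  node(5,4) S=161.0832 payoff=0.0000 vs cont=0.4756 → 0.4756 [wait]  node(5,5) S=176.9755 payoff=0.0000 vs cont=0.0000 → 0.0000 [wait]  ⇒ S*(5)=133.4517
t_4: node(4,0) S=115.8856 payoff=32.7644 vs cont=32.3910 → 32.7644 [stop]  node(4,1) S=127.3188 payoff=21.3312 vs cont=20.9578 → 21.3312 [stop]  node(4,2) S=139.8800 payoff=8.7700 vs cont=9.7917 → 9.7917 [wait]  node(4,3) S=153.6805 payoff=0.0000 vs cont=2.5413 → 2.5413 [wait]  node(4,4) S=168.8425 payoff=0.0000 vs cont=0.2301 → 0.2301 [wait]  ⇒ S*(4)=127.3188
t_3: node(3,0) S=121.4678 payoff=27.1822 vs cont=26.8089 → 27.1822 [stop]  node(3,1) S=133.4517 payoff=15.1983 vs cont=15.3498 → 15.3498 [wait]  node(3,2) S=146.6179 payoff=2.0321 vs cont=6.0426 → 6.0426 [wait]  node(3,3) S=161.0832 payoff=0.0000 vs cont=1.3476 → 1.3476 [wait]  ⇒ S*(3)=121.4678
t_2: node(2,0) S=127.3188 payoff=21.3312 vs cont=21.0356 → 21.3312 [stop]  node(2,1) S=139.8800 payoff=8.7700 vs cont=10.5301 → 10.5301 [wait]  node(2,2) S=153.6805 payoff=0.0000 vs cont=3.6156 → 3.6156 [wait]  ⇒ S*(2)=127.3188
t_1: node(1,0) S=133.4517 payoff=15.1983 vs cont=15.7291 → 15.7291 [wait]  node(1,1) S=146.6179 payoff=2.0321 vs cont=6.9517 → 6.9517 [wait]  ⇒ S*(1)=-
t_0: node(0,0) S=139.8800 payoff=8.7700 vs cont=11.1807 → 11.1807 [wait]  ⇒ S*(0)=-

price = 11.1807
boundary = - - 127.3188 121.4678 127.3188 133.4517 139.8800
tree:
11.1807
15.7291 6.9517
21.3312 10.5301 3.6156
27.1822 15.3498 6.0426 1.3476
32.7644 21.3312 9.7917 2.5413 0.2301
38.0900 27.1822 15.1983 4.7478 0.4756 0.0000
43.1709 32.7644 21.3312 8.7700 0.9831 0.0000 0.0000
48.0183 38.0900 27.1822 15.1983 2.0321 0.0000 0.0000 0.0000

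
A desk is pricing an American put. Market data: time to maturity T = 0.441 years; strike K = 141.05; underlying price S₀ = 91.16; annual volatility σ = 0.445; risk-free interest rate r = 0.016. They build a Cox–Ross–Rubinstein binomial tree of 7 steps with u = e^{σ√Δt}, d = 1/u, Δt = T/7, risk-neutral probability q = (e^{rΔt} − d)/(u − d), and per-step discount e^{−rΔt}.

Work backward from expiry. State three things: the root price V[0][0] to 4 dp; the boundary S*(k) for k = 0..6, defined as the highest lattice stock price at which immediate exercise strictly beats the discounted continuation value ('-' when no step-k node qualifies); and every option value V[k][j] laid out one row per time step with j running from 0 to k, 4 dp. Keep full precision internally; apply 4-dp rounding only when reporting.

price = 50.4943
boundary = - 81.5260 72.9102 81.5260 91.1600 101.9324 113.9779
tree:
50.4943
59.5240 40.6852
68.1398 50.0731 30.4619
75.8451 59.5240 39.8006 20.2712
82.7361 68.1398 49.8900 28.8051 10.9425
88.8989 75.8451 59.5240 39.1176 17.5415 3.7189
94.4103 82.7361 68.1398 49.8900 27.0721 7.1126 0.0000
99.3393 88.8989 75.8451 59.5240 39.1176 13.6033 0.0000 0.0000

Δt=0.06300  u=1.11817  d=0.89432  q=0.47661  discount=0.99899
step 7 (expiry): payoffs max(K−S,0) = 99.3393 88.8989 75.8451 59.5240 39.1176 13.6033 0.0000 0.0000
step 6: (k=6,j=0): S=46.6397, (K−S)⁺=94.4103, hold=94.2682 ⇒ V=94.4103 exercise | (k=6,j=1): S=58.3139, (K−S)⁺=82.7361, hold=82.5940 ⇒ V=82.7361 exercise | (k=6,j=2): S=72.9102, (K−S)⁺=68.1398, hold=67.9977 ⇒ V=68.1398 exercise | (k=6,j=3): S=91.1600, (K−S)⁺=49.8900, hold=49.7479 ⇒ V=49.8900 exercise | (k=6,j=4): S=113.9779, (K−S)⁺=27.0721, hold=26.9300 ⇒ V=27.0721 exercise | (k=6,j=5): S=142.5072, (K−S)⁺=0.0000, hold=7.1126 ⇒ V=7.1126 continue | (k=6,j=6): S=178.1776, (K−S)⁺=0.0000, hold=0.0000 ⇒ V=0.0000 continue  boundary S*=113.9779
step 5: (k=5,j=0): S=52.1511, (K−S)⁺=88.8989, hold=88.7568 ⇒ V=88.8989 exercise | (k=5,j=1): S=65.2049, (K−S)⁺=75.8451, hold=75.7030 ⇒ V=75.8451 exercise | (k=5,j=2): S=81.5260, (K−S)⁺=59.5240, hold=59.3819 ⇒ V=59.5240 exercise | (k=5,j=3): S=101.9324, (K−S)⁺=39.1176, hold=38.9754 ⇒ V=39.1176 exercise | (k=5,j=4): S=127.4467, (K−S)⁺=13.6033, hold=17.5415 ⇒ V=17.5415 continue | (k=5,j=5): S=159.3474, (K−S)⁺=0.0000, hold=3.7189 ⇒ V=3.7189 continue  boundary S*=101.9324
step 4: (k=4,j=0): S=58.3139, (K−S)⁺=82.7361, hold=82.5940 ⇒ V=82.7361 exercise | (k=4,j=1): S=72.9102, (K−S)⁺=68.1398, hold=67.9977 ⇒ V=68.1398 exercise | (k=4,j=2): S=91.1600, (K−S)⁺=49.8900, hold=49.7479 ⇒ V=49.8900 exercise | (k=4,j=3): S=113.9779, (K−S)⁺=27.0721, hold=28.8051 ⇒ V=28.8051 continue | (k=4,j=4): S=142.5072, (K−S)⁺=0.0000, hold=10.9425 ⇒ V=10.9425 continue  boundary S*=91.1600
step 3: (k=3,j=0): S=65.2049, (K−S)⁺=75.8451, hold=75.7030 ⇒ V=75.8451 exercise | (k=3,j=1): S=81.5260, (K−S)⁺=59.5240, hold=59.3819 ⇒ V=59.5240 exercise | (k=3,j=2): S=101.9324, (K−S)⁺=39.1176, hold=39.8006 ⇒ V=39.8006 continue | (k=3,j=3): S=127.4467, (K−S)⁺=13.6033, hold=20.2712 ⇒ V=20.2712 continue  boundary S*=81.5260
step 2: (k=2,j=0): S=72.9102, (K−S)⁺=68.1398, hold=67.9977 ⇒ V=68.1398 exercise | (k=2,j=1): S=91.1600, (K−S)⁺=49.8900, hold=50.0731 ⇒ V=50.0731 continue | (k=2,j=2): S=113.9779, (K−S)⁺=27.0721, hold=30.4619 ⇒ V=30.4619 continue  boundary S*=72.9102
step 1: (k=1,j=0): S=81.5260, (K−S)⁺=59.5240, hold=59.4691 ⇒ V=59.5240 exercise | (k=1,j=1): S=101.9324, (K−S)⁺=39.1176, hold=40.6852 ⇒ V=40.6852 continue  boundary S*=81.5260
step 0: (k=0,j=0): S=91.1600, (K−S)⁺=49.8900, hold=50.4943 ⇒ V=50.4943 continue  boundary S*=-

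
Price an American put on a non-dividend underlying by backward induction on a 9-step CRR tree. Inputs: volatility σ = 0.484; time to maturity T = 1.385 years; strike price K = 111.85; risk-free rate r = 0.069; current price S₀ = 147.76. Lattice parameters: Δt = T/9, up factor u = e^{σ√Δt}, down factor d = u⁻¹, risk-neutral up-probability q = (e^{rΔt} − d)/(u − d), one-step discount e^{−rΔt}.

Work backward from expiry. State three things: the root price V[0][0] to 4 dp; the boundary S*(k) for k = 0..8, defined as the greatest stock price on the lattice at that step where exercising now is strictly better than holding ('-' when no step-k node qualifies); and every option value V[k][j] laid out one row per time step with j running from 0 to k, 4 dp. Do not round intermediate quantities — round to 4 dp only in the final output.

Δt=0.15389  u=1.20909  d=0.82707  q=0.48062  discount=0.98944
step 9 (expiry): payoffs max(K−S,0) = 85.0932 72.7344 54.6671 28.2546 0.0000 0.0000 0.0000 0.0000 0.0000 0.0000
step 8: (k=8,j=0): S=32.3513, (K−S)⁺=79.4987, hold=78.3173 ⇒ V=79.4987 exercise | (k=8,j=1): S=47.2942, (K−S)⁺=64.5558, hold=63.3744 ⇒ V=64.5558 exercise | (k=8,j=2): S=69.1392, (K−S)⁺=42.7108, hold=41.5294 ⇒ V=42.7108 exercise | (k=8,j=3): S=101.0743, (K−S)⁺=10.7757, hold=14.5199 ⇒ V=14.5199 continue | (k=8,j=4): S=147.7600, (K−S)⁺=0.0000, hold=0.0000 ⇒ V=0.0000 continue | (k=8,j=5): S=216.0096, (K−S)⁺=0.0000, hold=0.0000 ⇒ V=0.0000 continue | (k=8,j=6): S=315.7834, (K−S)⁺=0.0000, hold=0.0000 ⇒ V=0.0000 continue | (k=8,j=7): S=461.6422, (K−S)⁺=0.0000, hold=0.0000 ⇒ V=0.0000 continue | (k=8,j=8): S=674.8724, (K−S)⁺=0.0000, hold=0.0000 ⇒ V=0.0000 continue  boundary S*=69.1392
step 7: (k=7,j=0): S=39.1156, (K−S)⁺=72.7344, hold=71.5530 ⇒ V=72.7344 exercise | (k=7,j=1): S=57.1829, (K−S)⁺=54.6671, hold=53.4857 ⇒ V=54.6671 exercise | (k=7,j=2): S=83.5954, (K−S)⁺=28.2546, hold=28.8537 ⇒ V=28.8537 continue | (k=7,j=3): S=122.2078, (K−S)⁺=0.0000, hold=7.4617 ⇒ V=7.4617 continue | (k=7,j=4): S=178.6549, (K−S)⁺=0.0000, hold=0.0000 ⇒ V=0.0000 continue | (k=7,j=5): S=261.1747, (K−S)⁺=0.0000, hold=0.0000 ⇒ V=0.0000 continue | (k=7,j=6): S=381.8101, (K−S)⁺=0.0000, hold=0.0000 ⇒ V=0.0000 continue | (k=7,j=7): S=558.1662, (K−S)⁺=0.0000, hold=0.0000 ⇒ V=0.0000 continue  boundary S*=57.1829
step 6: (k=6,j=0): S=47.2942, (K−S)⁺=64.5558, hold=63.3744 ⇒ V=64.5558 exercise | (k=6,j=1): S=69.1392, (K−S)⁺=42.7108, hold=41.8143 ⇒ V=42.7108 exercise | (k=6,j=2): S=101.0743, (K−S)⁺=10.7757, hold=18.3761 ⇒ V=18.3761 continue | (k=6,j=3): S=147.7600, (K−S)⁺=0.0000, hold=3.8345 ⇒ V=3.8345 continue | (k=6,j=4): S=216.0096, (K−S)⁺=0.0000, hold=0.0000 ⇒ V=0.0000 continue | (k=6,j=5): S=315.7834, (K−S)⁺=0.0000, hold=0.0000 ⇒ V=0.0000 continue | (k=6,j=6): S=461.6422, (K−S)⁺=0.0000, hold=0.0000 ⇒ V=0.0000 continue  boundary S*=69.1392
step 5: (k=5,j=0): S=57.1829, (K−S)⁺=54.6671, hold=53.4857 ⇒ V=54.6671 exercise | (k=5,j=1): S=83.5954, (K−S)⁺=28.2546, hold=30.6875 ⇒ V=30.6875 continue | (k=5,j=2): S=122.2078, (K−S)⁺=0.0000, hold=11.2669 ⇒ V=11.2669 continue | (k=5,j=3): S=178.6549, (K−S)⁺=0.0000, hold=1.9706 ⇒ V=1.9706 continue | (k=5,j=4): S=261.1747, (K−S)⁺=0.0000, hold=0.0000 ⇒ V=0.0000 continue | (k=5,j=5): S=381.8101, (K−S)⁺=0.0000, hold=0.0000 ⇒ V=0.0000 continue  boundary S*=57.1829
step 4: (k=4,j=0): S=69.1392, (K−S)⁺=42.7108, hold=42.6864 ⇒ V=42.7108 exercise | (k=4,j=1): S=101.0743, (K−S)⁺=10.7757, hold=21.1281 ⇒ V=21.1281 continue | (k=4,j=2): S=147.7600, (K−S)⁺=0.0000, hold=6.7271 ⇒ V=6.7271 continue | (k=4,j=3): S=216.0096, (K−S)⁺=0.0000, hold=1.0127 ⇒ V=1.0127 continue | (k=4,j=4): S=315.7834, (K−S)⁺=0.0000, hold=0.0000 ⇒ V=0.0000 continue  boundary S*=69.1392
step 3: (k=3,j=0): S=83.5954, (K−S)⁺=28.2546, hold=31.9962 ⇒ V=31.9962 continue | (k=3,j=1): S=122.2078, (K−S)⁺=0.0000, hold=14.0566 ⇒ V=14.0566 continue | (k=3,j=2): S=178.6549, (K−S)⁺=0.0000, hold=3.9386 ⇒ V=3.9386 continue | (k=3,j=3): S=261.1747, (K−S)⁺=0.0000, hold=0.5204 ⇒ V=0.5204 continue  boundary S*=-
step 2: (k=2,j=0): S=101.0743, (K−S)⁺=10.7757, hold=23.1272 ⇒ V=23.1272 continue | (k=2,j=1): S=147.7600, (K−S)⁺=0.0000, hold=9.0966 ⇒ V=9.0966 continue | (k=2,j=2): S=216.0096, (K−S)⁺=0.0000, hold=2.2715 ⇒ V=2.2715 continue  boundary S*=-
step 1: (k=1,j=0): S=122.2078, (K−S)⁺=0.0000, hold=16.2108 ⇒ V=16.2108 continue | (k=1,j=1): S=178.6549, (K−S)⁺=0.0000, hold=5.7549 ⇒ V=5.7549 continue  boundary S*=-
step 0: (k=0,j=0): S=147.7600, (K−S)⁺=0.0000, hold=11.0673 ⇒ V=11.0673 continue  boundary S*=-

price = 11.0673
boundary = - - - - 69.1392 57.1829 69.1392 57.1829 69.1392
tree:
11.0673
16.2108 5.7549
23.1272 9.0966 2.2715
31.9962 14.0566 3.9386 0.5204
42.7108 21.1281 6.7271 1.0127 0.0000
54.6671 30.6875 11.2669 1.9706 0.0000 0.0000
64.5558 42.7108 18.3761 3.8345 0.0000 0.0000 0.0000
72.7344 54.6671 28.8537 7.4617 0.0000 0.0000 0.0000 0.0000
79.4987 64.5558 42.7108 14.5199 0.0000 0.0000 0.0000 0.0000 0.0000
85.0932 72.7344 54.6671 28.2546 0.0000 0.0000 0.0000 0.0000 0.0000 0.0000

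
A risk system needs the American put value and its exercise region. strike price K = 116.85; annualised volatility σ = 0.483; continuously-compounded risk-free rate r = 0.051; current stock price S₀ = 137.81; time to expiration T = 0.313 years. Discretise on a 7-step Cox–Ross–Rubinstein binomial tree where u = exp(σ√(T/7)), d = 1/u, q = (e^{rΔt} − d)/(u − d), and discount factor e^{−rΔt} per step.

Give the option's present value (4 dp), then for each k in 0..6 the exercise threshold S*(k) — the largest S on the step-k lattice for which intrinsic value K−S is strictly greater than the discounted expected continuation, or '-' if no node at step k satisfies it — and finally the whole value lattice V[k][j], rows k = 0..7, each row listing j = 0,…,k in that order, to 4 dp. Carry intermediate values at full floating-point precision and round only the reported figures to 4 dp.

Δt=0.04471, u=1.10753, d=0.90291, q=0.48565, disc=e^(-rΔt)=0.99772
k=7 terminal: V=max(K-S,0) → 49.4302 34.1511 15.4093 0.0000 0.0000 0.0000 0.0000 0.0000
k=6: j=0 S=74.6695 intr=42.1805 cont=41.9143 V=42.1805[EX]; j=1 S=91.5916 intr=25.2584 cont=24.9922 V=25.2584[EX]; j=2 S=112.3488 intr=4.5012 cont=7.9078 V=7.9078[hold]; j=3 S=137.8100 intr=0.0000 cont=0.0000 V=0.0000[hold]; j=4 S=169.0414 intr=0.0000 cont=0.0000 V=0.0000[hold]; j=5 S=207.3508 intr=0.0000 cont=0.0000 V=0.0000[hold]; j=6 S=254.3420 intr=0.0000 cont=0.0000 V=0.0000[hold]  S*(6)=91.5916
k=5: j=0 S=82.6989 intr=34.1511 cont=33.8850 V=34.1511[EX]; j=1 S=101.4407 intr=15.4093 cont=16.7938 V=16.7938[hold]; j=2 S=124.4298 intr=0.0000 cont=4.0581 V=4.0581[hold]; j=3 S=152.6290 intr=0.0000 cont=0.0000 V=0.0000[hold]; j=4 S=187.2188 intr=0.0000 cont=0.0000 V=0.0000[hold]; j=5 S=229.6476 intr=0.0000 cont=0.0000 V=0.0000[hold]  S*(5)=82.6989
k=4: j=0 S=91.5916 intr=25.2584 cont=25.6630 V=25.6630[hold]; j=1 S=112.3488 intr=4.5012 cont=10.5846 V=10.5846[hold]; j=2 S=137.8100 intr=0.0000 cont=2.0826 V=2.0826[hold]; j=3 S=169.0414 intr=0.0000 cont=0.0000 V=0.0000[hold]; j=4 S=207.3508 intr=0.0000 cont=0.0000 V=0.0000[hold]  S*(4)=-
k=3: j=0 S=101.4407 intr=15.4093 cont=18.2985 V=18.2985[hold]; j=1 S=124.4298 intr=0.0000 cont=6.4409 V=6.4409[hold]; j=2 S=152.6290 intr=0.0000 cont=1.0687 V=1.0687[hold]; j=3 S=187.2188 intr=0.0000 cont=0.0000 V=0.0000[hold]  S*(3)=-
k=2: j=0 S=112.3488 intr=4.5012 cont=12.5113 V=12.5113[hold]; j=1 S=137.8100 intr=0.0000 cont=3.8232 V=3.8232[hold]; j=2 S=169.0414 intr=0.0000 cont=0.5485 V=0.5485[hold]  S*(2)=-
k=1: j=0 S=124.4298 intr=0.0000 cont=8.2731 V=8.2731[hold]; j=1 S=152.6290 intr=0.0000 cont=2.2278 V=2.2278[hold]  S*(1)=-
k=0: j=0 S=137.8100 intr=0.0000 cont=5.3250 V=5.3250[hold]  S*(0)=-

price = 5.3250
boundary = - - - - - 82.6989 91.5916
tree:
5.3250
8.2731 2.2278
12.5113 3.8232 0.5485
18.2985 6.4409 1.0687 0.0000
25.6630 10.5846 2.0826 0.0000 0.0000
34.1511 16.7938 4.0581 0.0000 0.0000 0.0000
42.1805 25.2584 7.9078 0.0000 0.0000 0.0000 0.0000
49.4302 34.1511 15.4093 0.0000 0.0000 0.0000 0.0000 0.0000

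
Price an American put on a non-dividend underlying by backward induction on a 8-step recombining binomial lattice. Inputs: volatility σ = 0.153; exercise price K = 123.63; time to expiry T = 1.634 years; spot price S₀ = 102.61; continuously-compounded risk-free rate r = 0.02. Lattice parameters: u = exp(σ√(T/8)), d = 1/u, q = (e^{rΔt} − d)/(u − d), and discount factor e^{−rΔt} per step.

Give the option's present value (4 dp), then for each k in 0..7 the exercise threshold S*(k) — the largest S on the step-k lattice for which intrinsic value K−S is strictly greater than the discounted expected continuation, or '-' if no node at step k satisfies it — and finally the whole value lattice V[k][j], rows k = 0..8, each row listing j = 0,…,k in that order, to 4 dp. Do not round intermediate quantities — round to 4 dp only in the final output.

price = 21.4554
boundary = - 95.7546 89.3572 95.7546 102.6100 95.7546 102.6100 109.9562
tree:
21.4554
27.8754 15.5150
34.2728 21.1747 10.2509
40.2428 27.8754 14.9647 5.8453
45.8139 34.2728 21.0200 9.3197 2.5845
51.0129 40.2428 27.8754 14.3319 4.6226 0.6648
55.8644 45.8139 34.2728 21.0200 8.0793 1.3687 0.0000
60.3919 51.0129 40.2428 27.8754 13.6738 2.8179 0.0000 0.0000
64.6168 55.8644 45.8139 34.2728 21.0200 5.8016 0.0000 0.0000 0.0000

Δt=0.20425  u=1.07159  d=0.93319  q=0.51230  discount=0.99592
step 8 (expiry): payoffs max(K−S,0) = 64.6168 55.8644 45.8139 34.2728 21.0200 5.8016 0.0000 0.0000 0.0000
step 7: (k=7,j=0): S=63.2381, (K−S)⁺=60.3919, hold=59.8879 ⇒ V=60.3919 exercise | (k=7,j=1): S=72.6171, (K−S)⁺=51.0129, hold=50.5089 ⇒ V=51.0129 exercise | (k=7,j=2): S=83.3872, (K−S)⁺=40.2428, hold=39.7388 ⇒ V=40.2428 exercise | (k=7,j=3): S=95.7546, (K−S)⁺=27.8754, hold=27.3714 ⇒ V=27.8754 exercise | (k=7,j=4): S=109.9562, (K−S)⁺=13.6738, hold=13.1698 ⇒ V=13.6738 exercise | (k=7,j=5): S=126.2641, (K−S)⁺=0.0000, hold=2.8179 ⇒ V=2.8179 continue | (k=7,j=6): S=144.9907, (K−S)⁺=0.0000, hold=0.0000 ⇒ V=0.0000 continue | (k=7,j=7): S=166.4947, (K−S)⁺=0.0000, hold=0.0000 ⇒ V=0.0000 continue  boundary S*=109.9562
step 6: (k=6,j=0): S=67.7656, (K−S)⁺=55.8644, hold=55.3604 ⇒ V=55.8644 exercise | (k=6,j=1): S=77.8161, (K−S)⁺=45.8139, hold=45.3099 ⇒ V=45.8139 exercise | (k=6,j=2): S=89.3572, (K−S)⁺=34.2728, hold=33.7688 ⇒ V=34.2728 exercise | (k=6,j=3): S=102.6100, (K−S)⁺=21.0200, hold=20.5160 ⇒ V=21.0200 exercise | (k=6,j=4): S=117.8284, (K−S)⁺=5.8016, hold=8.0793 ⇒ V=8.0793 continue | (k=6,j=5): S=135.3038, (K−S)⁺=0.0000, hold=1.3687 ⇒ V=1.3687 continue | (k=6,j=6): S=155.3711, (K−S)⁺=0.0000, hold=0.0000 ⇒ V=0.0000 continue  boundary S*=102.6100
step 5: (k=5,j=0): S=72.6171, (K−S)⁺=51.0129, hold=50.5089 ⇒ V=51.0129 exercise | (k=5,j=1): S=83.3872, (K−S)⁺=40.2428, hold=39.7388 ⇒ V=40.2428 exercise | (k=5,j=2): S=95.7546, (K−S)⁺=27.8754, hold=27.3714 ⇒ V=27.8754 exercise | (k=5,j=3): S=109.9562, (K−S)⁺=13.6738, hold=14.3319 ⇒ V=14.3319 continue | (k=5,j=4): S=126.2641, (K−S)⁺=0.0000, hold=4.6226 ⇒ V=4.6226 continue | (k=5,j=5): S=144.9907, (K−S)⁺=0.0000, hold=0.6648 ⇒ V=0.6648 continue  boundary S*=95.7546
step 4: (k=4,j=0): S=77.8161, (K−S)⁺=45.8139, hold=45.3099 ⇒ V=45.8139 exercise | (k=4,j=1): S=89.3572, (K−S)⁺=34.2728, hold=33.7688 ⇒ V=34.2728 exercise | (k=4,j=2): S=102.6100, (K−S)⁺=21.0200, hold=20.8518 ⇒ V=21.0200 exercise | (k=4,j=3): S=117.8284, (K−S)⁺=5.8016, hold=9.3197 ⇒ V=9.3197 continue | (k=4,j=4): S=135.3038, (K−S)⁺=0.0000, hold=2.5845 ⇒ V=2.5845 continue  boundary S*=102.6100
step 3: (k=3,j=0): S=83.3872, (K−S)⁺=40.2428, hold=39.7388 ⇒ V=40.2428 exercise | (k=3,j=1): S=95.7546, (K−S)⁺=27.8754, hold=27.3714 ⇒ V=27.8754 exercise | (k=3,j=2): S=109.9562, (K−S)⁺=13.6738, hold=14.9647 ⇒ V=14.9647 continue | (k=3,j=3): S=126.2641, (K−S)⁺=0.0000, hold=5.8453 ⇒ V=5.8453 continue  boundary S*=95.7546
step 2: (k=2,j=0): S=89.3572, (K−S)⁺=34.2728, hold=33.7688 ⇒ V=34.2728 exercise | (k=2,j=1): S=102.6100, (K−S)⁺=21.0200, hold=21.1747 ⇒ V=21.1747 continue | (k=2,j=2): S=117.8284, (K−S)⁺=5.8016, hold=10.2509 ⇒ V=10.2509 continue  boundary S*=89.3572
step 1: (k=1,j=0): S=95.7546, (K−S)⁺=27.8754, hold=27.4503 ⇒ V=27.8754 exercise | (k=1,j=1): S=109.9562, (K−S)⁺=13.6738, hold=15.5150 ⇒ V=15.5150 continue  boundary S*=95.7546
step 0: (k=0,j=0): S=102.6100, (K−S)⁺=21.0200, hold=21.4554 ⇒ V=21.4554 continue  boundary S*=-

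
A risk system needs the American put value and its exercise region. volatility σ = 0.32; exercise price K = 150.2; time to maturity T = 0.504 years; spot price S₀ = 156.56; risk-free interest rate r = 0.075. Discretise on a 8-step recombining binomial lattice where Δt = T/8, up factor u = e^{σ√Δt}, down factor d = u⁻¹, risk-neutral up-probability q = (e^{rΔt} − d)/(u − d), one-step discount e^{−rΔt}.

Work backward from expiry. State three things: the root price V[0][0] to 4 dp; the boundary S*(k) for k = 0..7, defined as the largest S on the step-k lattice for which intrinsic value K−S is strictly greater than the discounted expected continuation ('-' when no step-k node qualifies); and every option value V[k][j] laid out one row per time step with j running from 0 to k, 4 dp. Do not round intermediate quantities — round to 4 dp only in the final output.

params: Δt=0.06300 u=1.08363 d=0.92282 q=0.50938 e^(-rΔt)=0.99529
t_8 payoffs: 67.8577 53.5087 36.6592 16.8736 0.0000 0.0000 0.0000 0.0000 0.0000
t_7: node(7,0) S=89.2288 payoff=60.9712 vs cont=60.2632 → 60.9712 [stop]  node(7,1) S=104.7779 payoff=45.4221 vs cont=44.7141 → 45.4221 [stop]  node(7,2) S=123.0365 payoff=27.1635 vs cont=26.4555 → 27.1635 [stop]  node(7,3) S=144.4769 payoff=5.7231 vs cont=8.2394 → 8.2394 [wait]  node(7,4) S=169.6536 payoff=0.0000 vs cont=0.0000 → 0.0000 [wait]  node(7,5) S=199.2175 payoff=0.0000 vs cont=0.0000 → 0.0000 [wait]  node(7,6) S=233.9333 payoff=0.0000 vs cont=0.0000 → 0.0000 [wait]  node(7,7) S=274.6987 payoff=0.0000 vs cont=0.0000 → 0.0000 [wait]  ⇒ S*(7)=123.0365
t_6: node(6,0) S=96.6913 payoff=53.5087 vs cont=52.8007 → 53.5087 [stop]  node(6,1) S=113.5408 payoff=36.6592 vs cont=35.9512 → 36.6592 [stop]  node(6,2) S=133.3264 payoff=16.8736 vs cont=17.4413 → 17.4413 [wait]  node(6,3) S=156.5600 payoff=0.0000 vs cont=4.0234 → 4.0234 [wait]  node(6,4) S=183.8422 payoff=0.0000 vs cont=0.0000 → 0.0000 [wait]  node(6,5) S=215.8787 payoff=0.0000 vs cont=0.0000 → 0.0000 [wait]  node(6,6) S=253.4979 payoff=0.0000 vs cont=0.0000 → 0.0000 [wait]  ⇒ S*(6)=113.5408
t_5: node(5,0) S=104.7779 payoff=45.4221 vs cont=44.7141 → 45.4221 [stop]  node(5,1) S=123.0365 payoff=27.1635 vs cont=26.7433 → 27.1635 [stop]  node(5,2) S=144.4769 payoff=5.7231 vs cont=10.5564 → 10.5564 [wait]  node(5,3) S=169.6536 payoff=0.0000 vs cont=1.9646 → 1.9646 [wait]  node(5,4) S=199.2175 payoff=0.0000 vs cont=0.0000 → 0.0000 [wait]  node(5,5) S=233.9333 payoff=0.0000 vs cont=0.0000 → 0.0000 [wait]  ⇒ S*(5)=123.0365
t_4: node(4,0) S=113.5408 payoff=36.6592 vs cont=35.9512 → 36.6592 [stop]  node(4,1) S=133.3264 payoff=16.8736 vs cont=18.6160 → 18.6160 [wait]  node(4,2) S=156.5600 payoff=0.0000 vs cont=6.1508 → 6.1508 [wait]  node(4,3) S=183.8422 payoff=0.0000 vs cont=0.9593 → 0.9593 [wait]  node(4,4) S=215.8787 payoff=0.0000 vs cont=0.0000 → 0.0000 [wait]  ⇒ S*(4)=113.5408
t_3: node(3,0) S=123.0365 payoff=27.1635 vs cont=27.3388 → 27.3388 [wait]  node(3,1) S=144.4769 payoff=5.7231 vs cont=12.2086 → 12.2086 [wait]  node(3,2) S=169.6536 payoff=0.0000 vs cont=3.4898 → 3.4898 [wait]  node(3,3) S=199.2175 payoff=0.0000 vs cont=0.4684 → 0.4684 [wait]  ⇒ S*(3)=-
t_2: node(2,0) S=133.3264 payoff=16.8736 vs cont=19.5392 → 19.5392 [wait]  node(2,1) S=156.5600 payoff=0.0000 vs cont=7.7308 → 7.7308 [wait]  node(2,2) S=183.8422 payoff=0.0000 vs cont=1.9416 → 1.9416 [wait]  ⇒ S*(2)=-
t_1: node(1,0) S=144.4769 payoff=5.7231 vs cont=13.4605 → 13.4605 [wait]  node(1,1) S=169.6536 payoff=0.0000 vs cont=4.7593 → 4.7593 [wait]  ⇒ S*(1)=-
t_0: node(0,0) S=156.5600 payoff=0.0000 vs cont=8.9857 → 8.9857 [wait]  ⇒ S*(0)=-

price = 8.9857
boundary = - - - - 113.5408 123.0365 113.5408 123.0365
tree:
8.9857
13.4605 4.7593
19.5392 7.7308 1.9416
27.3388 12.2086 3.4898 0.4684
36.6592 18.6160 6.1508 0.9593 0.0000
45.4221 27.1635 10.5564 1.9646 0.0000 0.0000
53.5087 36.6592 17.4413 4.0234 0.0000 0.0000 0.0000
60.9712 45.4221 27.1635 8.2394 0.0000 0.0000 0.0000 0.0000
67.8577 53.5087 36.6592 16.8736 0.0000 0.0000 0.0000 0.0000 0.0000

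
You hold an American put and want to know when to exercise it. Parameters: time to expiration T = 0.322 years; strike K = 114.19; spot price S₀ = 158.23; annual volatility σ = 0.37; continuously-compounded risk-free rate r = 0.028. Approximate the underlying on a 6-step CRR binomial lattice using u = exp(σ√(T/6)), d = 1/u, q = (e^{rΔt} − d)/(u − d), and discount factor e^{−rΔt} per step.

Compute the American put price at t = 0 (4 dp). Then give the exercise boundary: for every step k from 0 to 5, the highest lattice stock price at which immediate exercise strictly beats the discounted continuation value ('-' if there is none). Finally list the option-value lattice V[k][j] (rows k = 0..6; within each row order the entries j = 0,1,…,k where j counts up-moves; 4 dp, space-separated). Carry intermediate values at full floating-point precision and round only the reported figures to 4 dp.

Δt=0.05367  u=1.08950  d=0.91786  q=0.48735  discount=0.99850
step 6 (expiry): payoffs max(K−S,0) = 19.5800 1.8880 0.0000 0.0000 0.0000 0.0000 0.0000
step 5: (k=5,j=0): S=103.0771, (K−S)⁺=11.1129, hold=10.9414 ⇒ V=11.1129 exercise | (k=5,j=1): S=122.3525, (K−S)⁺=0.0000, hold=0.9664 ⇒ V=0.9664 continue | (k=5,j=2): S=145.2324, (K−S)⁺=0.0000, hold=0.0000 ⇒ V=0.0000 continue | (k=5,j=3): S=172.3908, (K−S)⁺=0.0000, hold=0.0000 ⇒ V=0.0000 continue | (k=5,j=4): S=204.6279, (K−S)⁺=0.0000, hold=0.0000 ⇒ V=0.0000 continue | (k=5,j=5): S=242.8932, (K−S)⁺=0.0000, hold=0.0000 ⇒ V=0.0000 continue  boundary S*=103.0771
step 4: (k=4,j=0): S=112.3020, (K−S)⁺=1.8880, hold=6.1588 ⇒ V=6.1588 continue | (k=4,j=1): S=133.3025, (K−S)⁺=0.0000, hold=0.4947 ⇒ V=0.4947 continue | (k=4,j=2): S=158.2300, (K−S)⁺=0.0000, hold=0.0000 ⇒ V=0.0000 continue | (k=4,j=3): S=187.8190, (K−S)⁺=0.0000, hold=0.0000 ⇒ V=0.0000 continue | (k=4,j=4): S=222.9411, (K−S)⁺=0.0000, hold=0.0000 ⇒ V=0.0000 continue  boundary S*=-
step 3: (k=3,j=0): S=122.3525, (K−S)⁺=0.0000, hold=3.3933 ⇒ V=3.3933 continue | (k=3,j=1): S=145.2324, (K−S)⁺=0.0000, hold=0.2532 ⇒ V=0.2532 continue | (k=3,j=2): S=172.3908, (K−S)⁺=0.0000, hold=0.0000 ⇒ V=0.0000 continue | (k=3,j=3): S=204.6279, (K−S)⁺=0.0000, hold=0.0000 ⇒ V=0.0000 continue  boundary S*=-
step 2: (k=2,j=0): S=133.3025, (K−S)⁺=0.0000, hold=1.8602 ⇒ V=1.8602 continue | (k=2,j=1): S=158.2300, (K−S)⁺=0.0000, hold=0.1296 ⇒ V=0.1296 continue | (k=2,j=2): S=187.8190, (K−S)⁺=0.0000, hold=0.0000 ⇒ V=0.0000 continue  boundary S*=-
step 1: (k=1,j=0): S=145.2324, (K−S)⁺=0.0000, hold=1.0153 ⇒ V=1.0153 continue | (k=1,j=1): S=172.3908, (K−S)⁺=0.0000, hold=0.0664 ⇒ V=0.0664 continue  boundary S*=-
step 0: (k=0,j=0): S=158.2300, (K−S)⁺=0.0000, hold=0.5520 ⇒ V=0.5520 continue  boundary S*=-

price = 0.5520
boundary = - - - - - 103.0771
tree:
0.5520
1.0153 0.0664
1.8602 0.1296 0.0000
3.3933 0.2532 0.0000 0.0000
6.1588 0.4947 0.0000 0.0000 0.0000
11.1129 0.9664 0.0000 0.0000 0.0000 0.0000
19.5800 1.8880 0.0000 0.0000 0.0000 0.0000 0.0000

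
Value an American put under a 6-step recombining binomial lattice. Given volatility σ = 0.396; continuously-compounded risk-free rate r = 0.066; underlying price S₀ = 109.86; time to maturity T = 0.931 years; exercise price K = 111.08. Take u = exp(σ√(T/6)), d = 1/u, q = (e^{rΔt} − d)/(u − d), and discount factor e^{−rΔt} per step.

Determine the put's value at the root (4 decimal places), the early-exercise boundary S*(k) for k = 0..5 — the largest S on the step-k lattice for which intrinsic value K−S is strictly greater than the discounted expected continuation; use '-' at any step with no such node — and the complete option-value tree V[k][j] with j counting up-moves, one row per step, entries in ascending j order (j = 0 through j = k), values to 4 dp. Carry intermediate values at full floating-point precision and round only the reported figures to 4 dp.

price = 14.2246
boundary = - - - 68.8025 80.4172 93.9928
tree:
14.2246
21.3477 7.2233
30.8034 12.1050 2.3724
42.2775 19.6897 4.5865 0.1533
52.2148 30.6628 8.8578 0.3061 0.0000
60.7168 42.2775 17.0872 0.6111 0.0000 0.0000
67.9908 52.2148 30.6628 1.2200 0.0000 0.0000 0.0000

Δt=0.15517  u=1.16881  d=0.85557  q=0.49394  discount=0.98981
step 6 (expiry): payoffs max(K−S,0) = 67.9908 52.2148 30.6628 1.2200 0.0000 0.0000 0.0000
step 5: (k=5,j=0): S=50.3632, (K−S)⁺=60.7168, hold=59.5850 ⇒ V=60.7168 exercise | (k=5,j=1): S=68.8025, (K−S)⁺=42.2775, hold=41.1458 ⇒ V=42.2775 exercise | (k=5,j=2): S=93.9928, (K−S)⁺=17.0872, hold=15.9555 ⇒ V=17.0872 exercise | (k=5,j=3): S=128.4059, (K−S)⁺=0.0000, hold=0.6111 ⇒ V=0.6111 continue | (k=5,j=4): S=175.4185, (K−S)⁺=0.0000, hold=0.0000 ⇒ V=0.0000 continue | (k=5,j=5): S=239.6435, (K−S)⁺=0.0000, hold=0.0000 ⇒ V=0.0000 continue  boundary S*=93.9928
step 4: (k=4,j=0): S=58.8652, (K−S)⁺=52.2148, hold=51.0830 ⇒ V=52.2148 exercise | (k=4,j=1): S=80.4172, (K−S)⁺=30.6628, hold=29.5310 ⇒ V=30.6628 exercise | (k=4,j=2): S=109.8600, (K−S)⁺=1.2200, hold=8.8578 ⇒ V=8.8578 continue | (k=4,j=3): S=150.0825, (K−S)⁺=0.0000, hold=0.3061 ⇒ V=0.3061 continue | (k=4,j=4): S=205.0315, (K−S)⁺=0.0000, hold=0.0000 ⇒ V=0.0000 continue  boundary S*=80.4172
step 3: (k=3,j=0): S=68.8025, (K−S)⁺=42.2775, hold=41.1458 ⇒ V=42.2775 exercise | (k=3,j=1): S=93.9928, (K−S)⁺=17.0872, hold=19.6897 ⇒ V=19.6897 continue | (k=3,j=2): S=128.4059, (K−S)⁺=0.0000, hold=4.5865 ⇒ V=4.5865 continue | (k=3,j=3): S=175.4185, (K−S)⁺=0.0000, hold=0.1533 ⇒ V=0.1533 continue  boundary S*=68.8025
step 2: (k=2,j=0): S=80.4172, (K−S)⁺=30.6628, hold=30.8034 ⇒ V=30.8034 continue | (k=2,j=1): S=109.8600, (K−S)⁺=1.2200, hold=12.1050 ⇒ V=12.1050 continue | (k=2,j=2): S=150.0825, (K−S)⁺=0.0000, hold=2.3724 ⇒ V=2.3724 continue  boundary S*=-
step 1: (k=1,j=0): S=93.9928, (K−S)⁺=17.0872, hold=21.3477 ⇒ V=21.3477 continue | (k=1,j=1): S=128.4059, (K−S)⁺=0.0000, hold=7.2233 ⇒ V=7.2233 continue  boundary S*=-
step 0: (k=0,j=0): S=109.8600, (K−S)⁺=1.2200, hold=14.2246 ⇒ V=14.2246 continue  boundary S*=-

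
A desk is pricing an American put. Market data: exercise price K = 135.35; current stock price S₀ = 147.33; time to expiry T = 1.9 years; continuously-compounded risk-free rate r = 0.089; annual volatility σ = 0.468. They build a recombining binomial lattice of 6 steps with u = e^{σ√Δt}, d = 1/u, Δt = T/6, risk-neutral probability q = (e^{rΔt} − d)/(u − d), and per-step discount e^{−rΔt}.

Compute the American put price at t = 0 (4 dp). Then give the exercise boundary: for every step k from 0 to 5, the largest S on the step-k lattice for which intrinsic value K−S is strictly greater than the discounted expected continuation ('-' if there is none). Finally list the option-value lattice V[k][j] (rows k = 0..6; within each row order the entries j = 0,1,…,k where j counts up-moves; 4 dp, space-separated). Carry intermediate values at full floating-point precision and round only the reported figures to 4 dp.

price = 20.9624
boundary = - - 87.0044 66.8599 87.0044 66.8599
tree:
20.9624
32.4212 10.1763
48.3456 17.6242 2.9638
68.4901 29.7377 5.9563 0.0000
83.9704 48.3456 11.9703 0.0000 0.0000
95.8665 68.4901 24.0564 0.0000 0.0000 0.0000
105.0082 83.9704 48.3456 0.0000 0.0000 0.0000 0.0000

Δt=0.31667, u=1.30129, d=0.76847, q=0.48818, disc=e^(-rΔt)=0.97221
k=6 terminal: V=max(K-S,0) → 105.0082 83.9704 48.3456 0.0000 0.0000 0.0000 0.0000
k=5: j=0 S=39.4835 intr=95.8665 cont=92.1051 V=95.8665[EX]; j=1 S=66.8599 intr=68.4901 cont=64.7287 V=68.4901[EX]; j=2 S=113.2182 intr=22.1318 cont=24.0564 V=24.0564[hold]; j=3 S=191.7195 intr=0.0000 cont=0.0000 V=0.0000[hold]; j=4 S=324.6507 intr=0.0000 cont=0.0000 V=0.0000[hold]; j=5 S=549.7516 intr=0.0000 cont=0.0000 V=0.0000[hold]  S*(5)=66.8599
k=4: j=0 S=51.3796 intr=83.9704 cont=80.2090 V=83.9704[EX]; j=1 S=87.0044 intr=48.3456 cont=45.4977 V=48.3456[EX]; j=2 S=147.3300 intr=0.0000 cont=11.9703 V=11.9703[hold]; j=3 S=249.4832 intr=0.0000 cont=0.0000 V=0.0000[hold]; j=4 S=422.4657 intr=0.0000 cont=0.0000 V=0.0000[hold]  S*(4)=87.0044
k=3: j=0 S=66.8599 intr=68.4901 cont=64.7287 V=68.4901[EX]; j=1 S=113.2182 intr=22.1318 cont=29.7377 V=29.7377[hold]; j=2 S=191.7195 intr=0.0000 cont=5.9563 V=5.9563[hold]; j=3 S=324.6507 intr=0.0000 cont=0.0000 V=0.0000[hold]  S*(3)=66.8599
k=2: j=0 S=87.0044 intr=48.3456 cont=48.1942 V=48.3456[EX]; j=1 S=147.3300 intr=0.0000 cont=17.6242 V=17.6242[hold]; j=2 S=249.4832 intr=0.0000 cont=2.9638 V=2.9638[hold]  S*(2)=87.0044
k=1: j=0 S=113.2182 intr=22.1318 cont=32.4212 V=32.4212[hold]; j=1 S=191.7195 intr=0.0000 cont=10.1763 V=10.1763[hold]  S*(1)=-
k=0: j=0 S=147.3300 intr=0.0000 cont=20.9624 V=20.9624[hold]  S*(0)=-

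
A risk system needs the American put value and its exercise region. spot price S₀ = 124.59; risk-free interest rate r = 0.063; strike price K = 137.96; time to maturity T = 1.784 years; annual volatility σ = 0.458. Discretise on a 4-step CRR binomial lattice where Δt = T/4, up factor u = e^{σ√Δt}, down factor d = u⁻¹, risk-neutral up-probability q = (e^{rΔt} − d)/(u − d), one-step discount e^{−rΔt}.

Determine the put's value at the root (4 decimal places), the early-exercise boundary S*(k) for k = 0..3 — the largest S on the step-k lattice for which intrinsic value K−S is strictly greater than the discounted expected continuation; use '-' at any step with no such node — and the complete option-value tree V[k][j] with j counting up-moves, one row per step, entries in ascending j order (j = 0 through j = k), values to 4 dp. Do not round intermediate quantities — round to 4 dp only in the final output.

price = 32.1281
boundary = - - 67.5788 91.7586
tree:
32.1281
48.5879 15.5143
70.3812 26.9573 3.5506
88.1893 46.2014 6.8899 0.0000
101.3046 70.3812 13.3700 0.0000 0.0000

Δt=0.44600, u=1.35780, d=0.73648, q=0.46999, disc=e^(-rΔt)=0.97229
k=4 terminal: V=max(K-S,0) → 101.3046 70.3812 13.3700 0.0000 0.0000
k=3: j=0 S=49.7707 intr=88.1893 cont=84.3668 V=88.1893[EX]; j=1 S=91.7586 intr=46.2014 cont=42.3790 V=46.2014[EX]; j=2 S=169.1685 intr=0.0000 cont=6.8899 V=6.8899[hold]; j=3 S=311.8836 intr=0.0000 cont=0.0000 V=0.0000[hold]  S*(3)=91.7586
k=2: j=0 S=67.5788 intr=70.3812 cont=66.5588 V=70.3812[EX]; j=1 S=124.5900 intr=13.3700 cont=26.9573 V=26.9573[hold]; j=2 S=229.6974 intr=0.0000 cont=3.5506 V=3.5506[hold]  S*(2)=67.5788
k=1: j=0 S=91.7586 intr=46.2014 cont=48.5879 V=48.5879[hold]; j=1 S=169.1685 intr=0.0000 cont=15.5143 V=15.5143[hold]  S*(1)=-
k=0: j=0 S=124.5900 intr=13.3700 cont=32.1281 V=32.1281[hold]  S*(0)=-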